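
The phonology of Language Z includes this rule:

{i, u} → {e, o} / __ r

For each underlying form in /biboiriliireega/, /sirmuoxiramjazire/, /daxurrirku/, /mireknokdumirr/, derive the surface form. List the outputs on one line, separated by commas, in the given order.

/biboiriliireega/: /i/ is a high vowel immediately before /r/, so it lowers to [e]. /i/ is a high vowel immediately before /r/, so it lowers to [e]. → [biboeriliereega].
/sirmuoxiramjazire/: /i/ is a high vowel immediately before /r/, so it lowers to [e]. /i/ is a high vowel immediately before /r/, so it lowers to [e]. /i/ is a high vowel immediately before /r/, so it lowers to [e]. → [sermuoxeramjazere].
/daxurrirku/: /u/ is a high vowel immediately before /r/, so it lowers to [o]. /i/ is a high vowel immediately before /r/, so it lowers to [e]. → [daxorrerku].
/mireknokdumirr/: /i/ is a high vowel immediately before /r/, so it lowers to [e]. /i/ is a high vowel immediately before /r/, so it lowers to [e]. → [mereknokdumerr].

biboeriliereega, sermuoxeramjazere, daxorrerku, mereknokdumerr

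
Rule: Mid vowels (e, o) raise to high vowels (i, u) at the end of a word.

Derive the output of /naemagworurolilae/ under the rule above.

naemagworurolilai

/e/ is a mid vowel in word-final position, so it raises to [i].
The other instances of /e/, /o/ do not occur in the required environment and remain unchanged.
Surface form: [naemagworurolilai].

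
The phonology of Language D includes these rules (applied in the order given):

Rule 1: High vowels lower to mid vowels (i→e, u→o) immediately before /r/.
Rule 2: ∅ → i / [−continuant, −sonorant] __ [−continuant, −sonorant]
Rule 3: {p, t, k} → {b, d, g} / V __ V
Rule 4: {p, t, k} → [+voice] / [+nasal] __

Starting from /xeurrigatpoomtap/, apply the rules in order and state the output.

xeorrigadiboomdap

Rule 1 (pre-rhotic lowering): /u/ is a high vowel immediately before /r/, so it lowers to [o]. /xeurrigatpoomtap/ → xeorrigatpoomtap.
Rule 2 (stop-cluster i-epenthesis): /t/ and /p/ form a stop–stop cluster, so [i] is inserted between them. /xeorrigatpoomtap/ → xeorrigatipoomtap.
Rule 3 (intervocalic voicing): /t/ is a voiceless stop between vowels /a/ and /i/, so it voices to [d]. /p/ is a voiceless stop between vowels /i/ and /o/, so it voices to [b]. /xeorrigatipoomtap/ → xeorrigadiboomtap.
Rule 4 (post-nasal voicing): /t/ is a voiceless stop immediately after the nasal /m/, so it voices to [d]. /xeorrigadiboomtap/ → xeorrigadiboomdap.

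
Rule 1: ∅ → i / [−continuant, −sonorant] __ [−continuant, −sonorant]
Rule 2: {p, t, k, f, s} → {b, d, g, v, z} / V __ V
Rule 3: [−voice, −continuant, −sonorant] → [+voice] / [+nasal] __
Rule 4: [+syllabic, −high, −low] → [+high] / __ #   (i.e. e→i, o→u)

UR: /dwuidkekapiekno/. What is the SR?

Rule 1 (stop-cluster i-epenthesis): /d/ and /k/ form a stop–stop cluster, so [i] is inserted between them. /dwuidkekapiekno/ → dwuidikekapiekno.
Rule 2 (intervocalic voicing): /k/ is a voiceless obstruent between vowels /i/ and /e/, so it voices to [g]. /k/ is a voiceless obstruent between vowels /e/ and /a/, so it voices to [g]. /p/ is a voiceless obstruent between vowels /a/ and /i/, so it voices to [b]. /dwuidikekapiekno/ → dwuidigegabiekno.
Rule 3 (post-nasal voicing): no segment meets the environment; /dwuidigegabiekno/ is unchanged.
Rule 4 (final vowel raising): /o/ is a mid vowel in word-final position, so it raises to [u]. /dwuidigegabiekno/ → dwuidigegabieknu.

dwuidigegabieknu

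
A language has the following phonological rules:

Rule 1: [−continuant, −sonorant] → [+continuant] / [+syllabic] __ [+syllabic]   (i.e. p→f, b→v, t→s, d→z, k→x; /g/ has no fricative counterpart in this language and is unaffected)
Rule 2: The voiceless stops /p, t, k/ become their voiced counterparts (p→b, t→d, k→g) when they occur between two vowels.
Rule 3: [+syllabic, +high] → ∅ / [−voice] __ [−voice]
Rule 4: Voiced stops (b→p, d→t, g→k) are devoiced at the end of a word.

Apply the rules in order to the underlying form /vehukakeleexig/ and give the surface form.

vehxaxeleexik

Rule 1 (intervocalic spirantization): /k/ is a stop between vowels /u/ and /a/, so it spirantizes to the fricative [x]. /k/ is a stop between vowels /a/ and /e/, so it spirantizes to the fricative [x]. /vehukakeleexig/ → vehuxaxeleexig.
Rule 2 (intervocalic voicing): no segment meets the environment; /vehuxaxeleexig/ is unchanged.
Rule 3 (high vowel syncope): /u/ is a high vowel flanked by voiceless consonants /h/ and /x/, so it deletes. /vehuxaxeleexig/ → vehxaxeleexig.
Rule 4 (final devoicing): /g/ is a voiced stop in word-final position, so it devoices to [k]. /vehxaxeleexig/ → vehxaxeleexik.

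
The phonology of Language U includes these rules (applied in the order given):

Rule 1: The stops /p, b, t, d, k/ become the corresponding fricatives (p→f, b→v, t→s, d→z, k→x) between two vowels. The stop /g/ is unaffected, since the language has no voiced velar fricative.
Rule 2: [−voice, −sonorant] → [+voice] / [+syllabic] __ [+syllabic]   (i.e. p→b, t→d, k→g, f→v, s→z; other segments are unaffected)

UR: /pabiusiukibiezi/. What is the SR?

paviuziuxiviezi

Rule 1 (intervocalic spirantization): /b/ is a stop between vowels /a/ and /i/, so it spirantizes to the fricative [v]. /k/ is a stop between vowels /u/ and /i/, so it spirantizes to the fricative [x]. /b/ is a stop between vowels /i/ and /i/, so it spirantizes to the fricative [v]. /pabiusiukibiezi/ → paviusiuxiviezi.
Rule 2 (intervocalic voicing): /s/ is a voiceless obstruent between vowels /u/ and /i/, so it voices to [z]. /paviusiuxiviezi/ → paviuziuxiviezi.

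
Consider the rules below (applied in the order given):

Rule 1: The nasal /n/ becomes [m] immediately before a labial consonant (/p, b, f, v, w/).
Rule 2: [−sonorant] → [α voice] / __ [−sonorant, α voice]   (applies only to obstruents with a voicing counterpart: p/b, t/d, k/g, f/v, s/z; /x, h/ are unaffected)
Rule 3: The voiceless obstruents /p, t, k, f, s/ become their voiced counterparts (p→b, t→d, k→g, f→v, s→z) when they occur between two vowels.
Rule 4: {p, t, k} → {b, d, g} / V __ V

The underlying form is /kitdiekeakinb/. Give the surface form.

Rule 1 (nasal place assimilation): /n/ precedes the labial consonant /b/, so it assimilates in place to [m]. /kitdiekeakinb/ → kitdiekeakimb.
Rule 2 (regressive voicing assimilation): /t/ precedes the voiced obstruent /d/, so it voices to [d] by assimilation. /kitdiekeakimb/ → kiddiekeakimb.
Rule 3 (intervocalic voicing): /k/ is a voiceless obstruent between vowels /e/ and /e/, so it voices to [g]. /k/ is a voiceless obstruent between vowels /a/ and /i/, so it voices to [g]. /kiddiekeakimb/ → kiddiegeagimb.
Rule 4 (intervocalic voicing): no segment meets the environment; /kiddiegeagimb/ is unchanged.

kiddiegeagimb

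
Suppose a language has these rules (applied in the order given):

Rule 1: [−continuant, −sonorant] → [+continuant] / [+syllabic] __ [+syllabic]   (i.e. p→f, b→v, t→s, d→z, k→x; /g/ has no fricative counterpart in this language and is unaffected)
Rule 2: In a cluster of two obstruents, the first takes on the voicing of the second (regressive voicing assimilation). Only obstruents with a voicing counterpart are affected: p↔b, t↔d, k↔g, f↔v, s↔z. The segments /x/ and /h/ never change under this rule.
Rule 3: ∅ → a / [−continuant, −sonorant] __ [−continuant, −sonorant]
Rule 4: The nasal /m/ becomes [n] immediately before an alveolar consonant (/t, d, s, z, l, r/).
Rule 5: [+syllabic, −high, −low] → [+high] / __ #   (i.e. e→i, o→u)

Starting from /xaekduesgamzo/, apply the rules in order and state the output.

Rule 1 (intervocalic spirantization): no segment meets the environment; /xaekduesgamzo/ is unchanged.
Rule 2 (regressive voicing assimilation): /k/ precedes the voiced obstruent /d/, so it voices to [g] by assimilation. /s/ precedes the voiced obstruent /g/, so it voices to [z] by assimilation. /xaekduesgamzo/ → xaegduezgamzo.
Rule 3 (stop-cluster a-epenthesis): /g/ and /d/ form a stop–stop cluster, so [a] is inserted between them. /xaegduezgamzo/ → xaegaduezgamzo.
Rule 4 (nasal place assimilation): /m/ precedes the alveolar consonant /z/, so it assimilates in place to [n]. /xaegaduezgamzo/ → xaegaduezganzo.
Rule 5 (final vowel raising): /o/ is a mid vowel in word-final position, so it raises to [u]. /xaegaduezganzo/ → xaegaduezganzu.

xaegaduezganzu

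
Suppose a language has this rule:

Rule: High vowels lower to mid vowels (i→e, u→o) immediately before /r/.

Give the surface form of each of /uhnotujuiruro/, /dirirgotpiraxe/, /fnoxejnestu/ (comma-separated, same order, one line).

uhnotujueroro, derergotperaxe, fnoxejnestu

/uhnotujuiruro/: /i/ is a high vowel immediately before /r/, so it lowers to [e]. /u/ is a high vowel immediately before /r/, so it lowers to [o]. → [uhnotujueroro].
/dirirgotpiraxe/: /i/ is a high vowel immediately before /r/, so it lowers to [e]. /i/ is a high vowel immediately before /r/, so it lowers to [e]. /i/ is a high vowel immediately before /r/, so it lowers to [e]. → [derergotperaxe].
/fnoxejnestu/: the rule's environment is not met; surfaces unchanged as [fnoxejnestu].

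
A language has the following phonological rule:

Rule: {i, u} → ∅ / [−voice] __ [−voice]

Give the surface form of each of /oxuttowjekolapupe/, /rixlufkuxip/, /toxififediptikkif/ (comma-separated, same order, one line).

oxttowjekolappe, rixlufkxp, toxffediptkkf

/oxuttowjekolapupe/: /u/ is a high vowel flanked by voiceless consonants /x/ and /t/, so it deletes. /u/ is a high vowel flanked by voiceless consonants /p/ and /p/, so it deletes. → [oxttowjekolappe].
/rixlufkuxip/: /u/ is a high vowel flanked by voiceless consonants /k/ and /x/, so it deletes. /i/ is a high vowel flanked by voiceless consonants /x/ and /p/, so it deletes. → [rixlufkxp].
/toxififediptikkif/: /i/ is a high vowel flanked by voiceless consonants /x/ and /f/, so it deletes. /i/ is a high vowel flanked by voiceless consonants /f/ and /f/, so it deletes. /i/ is a high vowel flanked by voiceless consonants /t/ and /k/, so it deletes. /i/ is a high vowel flanked by voiceless consonants /k/ and /f/, so it deletes. → [toxffediptkkf].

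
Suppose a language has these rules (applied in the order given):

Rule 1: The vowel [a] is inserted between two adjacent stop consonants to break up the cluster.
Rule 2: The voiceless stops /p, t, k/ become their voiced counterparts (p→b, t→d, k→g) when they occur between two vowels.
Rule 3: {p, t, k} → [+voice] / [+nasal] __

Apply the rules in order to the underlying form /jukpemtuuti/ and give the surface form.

Rule 1 (stop-cluster a-epenthesis): /k/ and /p/ form a stop–stop cluster, so [a] is inserted between them. /jukpemtuuti/ → jukapemtuuti.
Rule 2 (intervocalic voicing): /k/ is a voiceless stop between vowels /u/ and /a/, so it voices to [g]. /p/ is a voiceless stop between vowels /a/ and /e/, so it voices to [b]. /t/ is a voiceless stop between vowels /u/ and /i/, so it voices to [d]. /jukapemtuuti/ → jugabemtuudi.
Rule 3 (post-nasal voicing): /t/ is a voiceless stop immediately after the nasal /m/, so it voices to [d]. /jugabemtuudi/ → jugabemduudi.

jugabemduudi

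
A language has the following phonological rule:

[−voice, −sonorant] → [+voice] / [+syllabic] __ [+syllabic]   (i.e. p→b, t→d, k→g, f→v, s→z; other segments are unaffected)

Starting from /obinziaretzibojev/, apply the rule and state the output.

obinziaretzibojev

No segment of /obinziaretzibojev/ meets the structural description of the rule, so the form surfaces unchanged.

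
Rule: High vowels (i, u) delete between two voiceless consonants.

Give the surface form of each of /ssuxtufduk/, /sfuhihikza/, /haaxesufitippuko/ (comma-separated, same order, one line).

ssxtfduk, sfhhkza, haaxesftppko

/ssuxtufduk/: /u/ is a high vowel flanked by voiceless consonants /s/ and /x/, so it deletes. /u/ is a high vowel flanked by voiceless consonants /t/ and /f/, so it deletes. → [ssxtfduk].
/sfuhihikza/: /u/ is a high vowel flanked by voiceless consonants /f/ and /h/, so it deletes. /i/ is a high vowel flanked by voiceless consonants /h/ and /h/, so it deletes. /i/ is a high vowel flanked by voiceless consonants /h/ and /k/, so it deletes. → [sfhhkza].
/haaxesufitippuko/: /u/ is a high vowel flanked by voiceless consonants /s/ and /f/, so it deletes. /i/ is a high vowel flanked by voiceless consonants /f/ and /t/, so it deletes. /i/ is a high vowel flanked by voiceless consonants /t/ and /p/, so it deletes. /u/ is a high vowel flanked by voiceless consonants /p/ and /k/, so it deletes. → [haaxesftppko].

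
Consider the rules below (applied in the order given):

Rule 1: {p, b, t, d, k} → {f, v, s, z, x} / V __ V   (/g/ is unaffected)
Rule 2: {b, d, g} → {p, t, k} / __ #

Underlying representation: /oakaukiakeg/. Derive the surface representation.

Rule 1 (intervocalic spirantization): /k/ is a stop between vowels /a/ and /a/, so it spirantizes to the fricative [x]. /k/ is a stop between vowels /u/ and /i/, so it spirantizes to the fricative [x]. /k/ is a stop between vowels /a/ and /e/, so it spirantizes to the fricative [x]. /oakaukiakeg/ → oaxauxiaxeg.
Rule 2 (final devoicing): /g/ is a voiced stop in word-final position, so it devoices to [k]. /oaxauxiaxeg/ → oaxauxiaxek.

oaxauxiaxek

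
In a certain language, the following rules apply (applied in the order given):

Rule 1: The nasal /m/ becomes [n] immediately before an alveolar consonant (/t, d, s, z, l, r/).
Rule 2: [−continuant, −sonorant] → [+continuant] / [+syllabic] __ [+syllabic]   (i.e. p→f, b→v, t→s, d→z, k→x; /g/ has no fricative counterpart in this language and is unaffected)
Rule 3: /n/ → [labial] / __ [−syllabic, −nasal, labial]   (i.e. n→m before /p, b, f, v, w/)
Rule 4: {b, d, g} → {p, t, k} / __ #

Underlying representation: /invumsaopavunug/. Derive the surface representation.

Rule 1 (nasal place assimilation): /m/ precedes the alveolar consonant /s/, so it assimilates in place to [n]. /invumsaopavunug/ → invunsaopavunug.
Rule 2 (intervocalic spirantization): /p/ is a stop between vowels /o/ and /a/, so it spirantizes to the fricative [f]. /invunsaopavunug/ → invunsaofavunug.
Rule 3 (nasal place assimilation): /n/ precedes the labial consonant /v/, so it assimilates in place to [m]. /invunsaofavunug/ → imvunsaofavunug.
Rule 4 (final devoicing): /g/ is a voiced stop in word-final position, so it devoices to [k]. /imvunsaofavunug/ → imvunsaofavunuk.

imvunsaofavunuk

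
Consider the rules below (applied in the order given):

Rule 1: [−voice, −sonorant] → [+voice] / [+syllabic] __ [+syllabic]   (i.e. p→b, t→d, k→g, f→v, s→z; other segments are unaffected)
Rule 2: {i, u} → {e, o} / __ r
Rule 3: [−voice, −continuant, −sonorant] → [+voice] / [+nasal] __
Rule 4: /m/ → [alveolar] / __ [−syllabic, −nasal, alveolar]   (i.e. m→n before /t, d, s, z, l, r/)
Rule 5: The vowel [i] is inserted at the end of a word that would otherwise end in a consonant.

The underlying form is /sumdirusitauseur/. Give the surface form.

Rule 1 (intervocalic voicing): /s/ is a voiceless obstruent between vowels /u/ and /i/, so it voices to [z]. /t/ is a voiceless obstruent between vowels /i/ and /a/, so it voices to [d]. /s/ is a voiceless obstruent between vowels /u/ and /e/, so it voices to [z]. /sumdirusitauseur/ → sumdiruzidauzeur.
Rule 2 (pre-rhotic lowering): /i/ is a high vowel immediately before /r/, so it lowers to [e]. /u/ is a high vowel immediately before /r/, so it lowers to [o]. /sumdiruzidauzeur/ → sumderuzidauzeor.
Rule 3 (post-nasal voicing): no segment meets the environment; /sumderuzidauzeor/ is unchanged.
Rule 4 (nasal place assimilation): /m/ precedes the alveolar consonant /d/, so it assimilates in place to [n]. /sumderuzidauzeor/ → sunderuzidauzeor.
Rule 5 (final i-epenthesis): the form ends in the consonant /r/, so [i] is inserted word-finally. /sunderuzidauzeor/ → sunderuzidauzeori.

sunderuzidauzeori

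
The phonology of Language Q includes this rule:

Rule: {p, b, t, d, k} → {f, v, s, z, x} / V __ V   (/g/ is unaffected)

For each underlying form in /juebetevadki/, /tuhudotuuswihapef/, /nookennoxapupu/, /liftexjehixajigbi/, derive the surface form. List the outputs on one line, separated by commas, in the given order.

juevesevadki, tuhuzosuuswihafef, nooxennoxafufu, liftexjehixajigbi

/juebetevadki/: /b/ is a stop between vowels /e/ and /e/, so it spirantizes to the fricative [v]. /t/ is a stop between vowels /e/ and /e/, so it spirantizes to the fricative [s]. → [juevesevadki].
/tuhudotuuswihapef/: /d/ is a stop between vowels /u/ and /o/, so it spirantizes to the fricative [z]. /t/ is a stop between vowels /o/ and /u/, so it spirantizes to the fricative [s]. /p/ is a stop between vowels /a/ and /e/, so it spirantizes to the fricative [f]. → [tuhuzosuuswihafef].
/nookennoxapupu/: /k/ is a stop between vowels /o/ and /e/, so it spirantizes to the fricative [x]. /p/ is a stop between vowels /a/ and /u/, so it spirantizes to the fricative [f]. /p/ is a stop between vowels /u/ and /u/, so it spirantizes to the fricative [f]. → [nooxennoxafufu].
/liftexjehixajigbi/: the rule's environment is not met; surfaces unchanged as [liftexjehixajigbi].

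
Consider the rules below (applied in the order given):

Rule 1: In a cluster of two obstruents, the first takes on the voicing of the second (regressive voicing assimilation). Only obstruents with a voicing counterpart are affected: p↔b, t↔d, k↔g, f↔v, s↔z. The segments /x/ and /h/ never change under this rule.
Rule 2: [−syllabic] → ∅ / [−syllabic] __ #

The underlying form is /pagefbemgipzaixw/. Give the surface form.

pagevbemgibzaix

Rule 1 (regressive voicing assimilation): /f/ precedes the voiced obstruent /b/, so it voices to [v] by assimilation. /p/ precedes the voiced obstruent /z/, so it voices to [b] by assimilation. /pagefbemgipzaixw/ → pagevbemgibzaixw.
Rule 2 (final cluster simplification): /w/ is the second consonant of a word-final cluster /xw/, so it deletes. /pagevbemgibzaixw/ → pagevbemgibzaix.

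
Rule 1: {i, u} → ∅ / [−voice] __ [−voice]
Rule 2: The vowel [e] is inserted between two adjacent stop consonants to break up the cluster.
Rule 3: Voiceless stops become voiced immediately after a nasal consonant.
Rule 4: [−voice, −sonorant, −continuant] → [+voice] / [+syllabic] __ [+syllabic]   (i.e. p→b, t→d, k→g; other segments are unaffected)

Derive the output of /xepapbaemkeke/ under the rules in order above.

Rule 1 (high vowel syncope): no segment meets the environment; /xepapbaemkeke/ is unchanged.
Rule 2 (stop-cluster e-epenthesis): /p/ and /b/ form a stop–stop cluster, so [e] is inserted between them. /xepapbaemkeke/ → xepapebaemkeke.
Rule 3 (post-nasal voicing): /k/ is a voiceless stop immediately after the nasal /m/, so it voices to [g]. /xepapebaemkeke/ → xepapebaemgeke.
Rule 4 (intervocalic voicing): /p/ is a voiceless stop between vowels /e/ and /a/, so it voices to [b]. /p/ is a voiceless stop between vowels /a/ and /e/, so it voices to [b]. /k/ is a voiceless stop between vowels /e/ and /e/, so it voices to [g]. /xepapebaemgeke/ → xebabebaemgege.

xebabebaemgege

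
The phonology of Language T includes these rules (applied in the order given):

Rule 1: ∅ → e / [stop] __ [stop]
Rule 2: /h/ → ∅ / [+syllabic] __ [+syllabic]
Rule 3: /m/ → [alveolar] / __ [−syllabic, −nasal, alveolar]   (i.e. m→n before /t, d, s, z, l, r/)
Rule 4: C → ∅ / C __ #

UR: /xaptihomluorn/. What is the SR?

xapetionluor

Rule 1 (stop-cluster e-epenthesis): /p/ and /t/ form a stop–stop cluster, so [e] is inserted between them. /xaptihomluorn/ → xapetihomluorn.
Rule 2 (intervocalic h-deletion): /h/ occurs between vowels /i/ and /o/, so it deletes. /xapetihomluorn/ → xapetiomluorn.
Rule 3 (nasal place assimilation): /m/ precedes the alveolar consonant /l/, so it assimilates in place to [n]. /xapetiomluorn/ → xapetionluorn.
Rule 4 (final cluster simplification): /n/ is the second consonant of a word-final cluster /rn/, so it deletes. /xapetionluorn/ → xapetionluor.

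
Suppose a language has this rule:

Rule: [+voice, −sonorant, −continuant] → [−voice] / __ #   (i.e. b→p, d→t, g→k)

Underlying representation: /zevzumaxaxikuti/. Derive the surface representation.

No segment of /zevzumaxaxikuti/ meets the structural description of the rule, so the form surfaces unchanged.

zevzumaxaxikuti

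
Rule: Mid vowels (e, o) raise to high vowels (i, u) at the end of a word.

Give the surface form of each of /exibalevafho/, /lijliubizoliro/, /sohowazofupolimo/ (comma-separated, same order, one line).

exibalevafhu, lijliubizoliru, sohowazofupolimu

/exibalevafho/: /o/ is a mid vowel in word-final position, so it raises to [u]. → [exibalevafhu].
/lijliubizoliro/: /o/ is a mid vowel in word-final position, so it raises to [u]. → [lijliubizoliru].
/sohowazofupolimo/: /o/ is a mid vowel in word-final position, so it raises to [u]. → [sohowazofupolimu].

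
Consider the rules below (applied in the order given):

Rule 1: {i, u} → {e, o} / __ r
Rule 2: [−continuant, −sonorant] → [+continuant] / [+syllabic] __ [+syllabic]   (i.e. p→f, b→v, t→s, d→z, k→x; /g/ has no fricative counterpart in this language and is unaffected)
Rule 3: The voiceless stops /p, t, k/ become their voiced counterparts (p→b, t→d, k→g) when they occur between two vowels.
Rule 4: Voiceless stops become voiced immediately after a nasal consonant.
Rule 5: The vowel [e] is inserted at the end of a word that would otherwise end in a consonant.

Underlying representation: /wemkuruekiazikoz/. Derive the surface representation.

wemgoruexiazixoze

Rule 1 (pre-rhotic lowering): /u/ is a high vowel immediately before /r/, so it lowers to [o]. /wemkuruekiazikoz/ → wemkoruekiazikoz.
Rule 2 (intervocalic spirantization): /k/ is a stop between vowels /e/ and /i/, so it spirantizes to the fricative [x]. /k/ is a stop between vowels /i/ and /o/, so it spirantizes to the fricative [x]. /wemkoruekiazikoz/ → wemkoruexiazixoz.
Rule 3 (intervocalic voicing): no segment meets the environment; /wemkoruexiazixoz/ is unchanged.
Rule 4 (post-nasal voicing): /k/ is a voiceless stop immediately after the nasal /m/, so it voices to [g]. /wemkoruexiazixoz/ → wemgoruexiazixoz.
Rule 5 (final e-epenthesis): the form ends in the consonant /z/, so [e] is inserted word-finally. /wemgoruexiazixoz/ → wemgoruexiazixoze.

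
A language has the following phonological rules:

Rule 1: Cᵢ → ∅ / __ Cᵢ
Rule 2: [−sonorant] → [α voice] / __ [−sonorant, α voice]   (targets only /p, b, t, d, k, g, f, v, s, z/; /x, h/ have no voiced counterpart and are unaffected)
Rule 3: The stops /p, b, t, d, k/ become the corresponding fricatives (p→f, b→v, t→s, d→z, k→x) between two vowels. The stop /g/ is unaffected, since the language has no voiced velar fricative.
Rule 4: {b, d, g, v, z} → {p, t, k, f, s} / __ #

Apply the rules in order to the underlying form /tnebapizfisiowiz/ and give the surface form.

Rule 1 (degemination): no segment meets the environment; /tnebapizfisiowiz/ is unchanged.
Rule 2 (regressive voicing assimilation): /z/ precedes the voiceless obstruent /f/, so it devoices to [s] by assimilation. /tnebapizfisiowiz/ → tnebapisfisiowiz.
Rule 3 (intervocalic spirantization): /b/ is a stop between vowels /e/ and /a/, so it spirantizes to the fricative [v]. /p/ is a stop between vowels /a/ and /i/, so it spirantizes to the fricative [f]. /tnebapisfisiowiz/ → tnevafisfisiowiz.
Rule 4 (final devoicing): /z/ is a voiced obstruent in word-final position, so it devoices to [s]. /tnevafisfisiowiz/ → tnevafisfisiowis.

tnevafisfisiowis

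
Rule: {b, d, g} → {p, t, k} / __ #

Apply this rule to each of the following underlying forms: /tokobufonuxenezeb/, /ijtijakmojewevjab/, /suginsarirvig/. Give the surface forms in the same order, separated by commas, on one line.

tokobufonuxenezep, ijtijakmojewevjap, suginsarirvik

/tokobufonuxenezeb/: /b/ is a voiced stop in word-final position, so it devoices to [p]. → [tokobufonuxenezep].
/ijtijakmojewevjab/: /b/ is a voiced stop in word-final position, so it devoices to [p]. → [ijtijakmojewevjap].
/suginsarirvig/: /g/ is a voiced stop in word-final position, so it devoices to [k]. → [suginsarirvik].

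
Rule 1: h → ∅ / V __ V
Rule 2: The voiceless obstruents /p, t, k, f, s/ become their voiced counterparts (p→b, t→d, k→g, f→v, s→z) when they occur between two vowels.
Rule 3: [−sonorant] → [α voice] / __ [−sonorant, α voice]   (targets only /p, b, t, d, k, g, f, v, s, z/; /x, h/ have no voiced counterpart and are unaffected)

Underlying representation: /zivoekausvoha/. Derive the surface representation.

Rule 1 (intervocalic h-deletion): /h/ occurs between vowels /o/ and /a/, so it deletes. /zivoekausvoha/ → zivoekausvoa.
Rule 2 (intervocalic voicing): /k/ is a voiceless obstruent between vowels /e/ and /a/, so it voices to [g]. /zivoekausvoa/ → zivoegausvoa.
Rule 3 (regressive voicing assimilation): /s/ precedes the voiced obstruent /v/, so it voices to [z] by assimilation. /zivoegausvoa/ → zivoegauzvoa.

zivoegauzvoa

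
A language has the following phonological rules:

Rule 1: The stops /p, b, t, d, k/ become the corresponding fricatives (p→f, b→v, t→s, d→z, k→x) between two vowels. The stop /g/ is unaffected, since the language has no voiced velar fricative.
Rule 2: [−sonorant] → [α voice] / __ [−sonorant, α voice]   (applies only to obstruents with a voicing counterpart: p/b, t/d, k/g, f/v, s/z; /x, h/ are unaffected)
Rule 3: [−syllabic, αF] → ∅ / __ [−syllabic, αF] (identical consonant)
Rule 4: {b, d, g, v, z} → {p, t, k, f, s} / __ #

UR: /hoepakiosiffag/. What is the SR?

hoefaxiosifak

Rule 1 (intervocalic spirantization): /p/ is a stop between vowels /e/ and /a/, so it spirantizes to the fricative [f]. /k/ is a stop between vowels /a/ and /i/, so it spirantizes to the fricative [x]. /hoepakiosiffag/ → hoefaxiosiffag.
Rule 2 (regressive voicing assimilation): no segment meets the environment; /hoefaxiosiffag/ is unchanged.
Rule 3 (degemination): /ff/ is a geminate; the first /f/ deletes. /hoefaxiosiffag/ → hoefaxiosifag.
Rule 4 (final devoicing): /g/ is a voiced obstruent in word-final position, so it devoices to [k]. /hoefaxiosifag/ → hoefaxiosifak.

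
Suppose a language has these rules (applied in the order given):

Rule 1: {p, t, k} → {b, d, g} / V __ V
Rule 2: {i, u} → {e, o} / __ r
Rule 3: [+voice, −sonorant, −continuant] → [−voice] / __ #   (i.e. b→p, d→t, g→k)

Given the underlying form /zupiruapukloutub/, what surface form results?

Rule 1 (intervocalic voicing): /p/ is a voiceless stop between vowels /u/ and /i/, so it voices to [b]. /p/ is a voiceless stop between vowels /a/ and /u/, so it voices to [b]. /t/ is a voiceless stop between vowels /u/ and /u/, so it voices to [d]. /zupiruapukloutub/ → zubiruabukloudub.
Rule 2 (pre-rhotic lowering): /i/ is a high vowel immediately before /r/, so it lowers to [e]. /zubiruabukloudub/ → zuberuabukloudub.
Rule 3 (final devoicing): /b/ is a voiced stop in word-final position, so it devoices to [p]. /zuberuabukloudub/ → zuberuabukloudup.

zuberuabukloudup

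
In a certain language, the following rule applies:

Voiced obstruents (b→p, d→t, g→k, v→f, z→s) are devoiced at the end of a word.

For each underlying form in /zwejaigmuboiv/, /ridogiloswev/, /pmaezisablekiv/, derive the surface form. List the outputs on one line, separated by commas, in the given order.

zwejaigmuboif, ridogiloswef, pmaezisablekif

/zwejaigmuboiv/: /v/ is a voiced obstruent in word-final position, so it devoices to [f]. → [zwejaigmuboif].
/ridogiloswev/: /v/ is a voiced obstruent in word-final position, so it devoices to [f]. → [ridogiloswef].
/pmaezisablekiv/: /v/ is a voiced obstruent in word-final position, so it devoices to [f]. → [pmaezisablekif].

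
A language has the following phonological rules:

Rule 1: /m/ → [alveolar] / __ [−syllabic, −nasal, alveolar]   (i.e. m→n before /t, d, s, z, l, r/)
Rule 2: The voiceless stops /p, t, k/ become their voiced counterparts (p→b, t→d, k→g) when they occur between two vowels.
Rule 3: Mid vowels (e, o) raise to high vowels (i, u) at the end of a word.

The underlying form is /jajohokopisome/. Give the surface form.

Rule 1 (nasal place assimilation): no segment meets the environment; /jajohokopisome/ is unchanged.
Rule 2 (intervocalic voicing): /k/ is a voiceless stop between vowels /o/ and /o/, so it voices to [g]. /p/ is a voiceless stop between vowels /o/ and /i/, so it voices to [b]. /jajohokopisome/ → jajohogobisome.
Rule 3 (final vowel raising): /e/ is a mid vowel in word-final position, so it raises to [i]. /jajohogobisome/ → jajohogobisomi.

jajohogobisomi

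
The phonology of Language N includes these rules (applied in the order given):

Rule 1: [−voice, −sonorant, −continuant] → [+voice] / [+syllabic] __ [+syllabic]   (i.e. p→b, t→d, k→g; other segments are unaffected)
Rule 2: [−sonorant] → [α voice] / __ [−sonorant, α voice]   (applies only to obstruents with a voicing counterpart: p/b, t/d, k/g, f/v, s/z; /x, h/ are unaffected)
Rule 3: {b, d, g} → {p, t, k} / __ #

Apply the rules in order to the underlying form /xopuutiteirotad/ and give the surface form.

Rule 1 (intervocalic voicing): /p/ is a voiceless stop between vowels /o/ and /u/, so it voices to [b]. /t/ is a voiceless stop between vowels /u/ and /i/, so it voices to [d]. /t/ is a voiceless stop between vowels /i/ and /e/, so it voices to [d]. /t/ is a voiceless stop between vowels /o/ and /a/, so it voices to [d]. /xopuutiteirotad/ → xobuudideirodad.
Rule 2 (regressive voicing assimilation): no segment meets the environment; /xobuudideirodad/ is unchanged.
Rule 3 (final devoicing): /d/ is a voiced stop in word-final position, so it devoices to [t]. /xobuudideirodad/ → xobuudideirodat.

xobuudideirodat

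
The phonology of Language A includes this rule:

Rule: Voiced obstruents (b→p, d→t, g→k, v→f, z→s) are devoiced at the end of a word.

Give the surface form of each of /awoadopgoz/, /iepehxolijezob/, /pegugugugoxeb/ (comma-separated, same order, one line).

/awoadopgoz/: /z/ is a voiced obstruent in word-final position, so it devoices to [s]. → [awoadopgos].
/iepehxolijezob/: /b/ is a voiced obstruent in word-final position, so it devoices to [p]. → [iepehxolijezop].
/pegugugugoxeb/: /b/ is a voiced obstruent in word-final position, so it devoices to [p]. → [pegugugugoxep].

awoadopgos, iepehxolijezop, pegugugugoxep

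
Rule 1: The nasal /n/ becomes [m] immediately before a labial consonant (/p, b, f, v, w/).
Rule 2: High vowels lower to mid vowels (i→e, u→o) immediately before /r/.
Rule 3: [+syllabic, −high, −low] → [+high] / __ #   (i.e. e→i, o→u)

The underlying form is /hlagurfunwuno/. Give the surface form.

Rule 1 (nasal place assimilation): /n/ precedes the labial consonant /w/, so it assimilates in place to [m]. /hlagurfunwuno/ → hlagurfumwuno.
Rule 2 (pre-rhotic lowering): /u/ is a high vowel immediately before /r/, so it lowers to [o]. /hlagurfumwuno/ → hlagorfumwuno.
Rule 3 (final vowel raising): /o/ is a mid vowel in word-final position, so it raises to [u]. /hlagorfumwuno/ → hlagorfumwunu.

hlagorfumwunu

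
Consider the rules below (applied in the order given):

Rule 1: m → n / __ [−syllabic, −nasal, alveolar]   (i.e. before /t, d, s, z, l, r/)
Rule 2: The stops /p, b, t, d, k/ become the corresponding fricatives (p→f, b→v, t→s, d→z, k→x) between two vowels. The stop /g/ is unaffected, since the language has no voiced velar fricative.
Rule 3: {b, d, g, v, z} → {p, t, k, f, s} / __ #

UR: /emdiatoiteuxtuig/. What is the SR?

endiasoiseuxtuik

Rule 1 (nasal place assimilation): /m/ precedes the alveolar consonant /d/, so it assimilates in place to [n]. /emdiatoiteuxtuig/ → endiatoiteuxtuig.
Rule 2 (intervocalic spirantization): /t/ is a stop between vowels /a/ and /o/, so it spirantizes to the fricative [s]. /t/ is a stop between vowels /i/ and /e/, so it spirantizes to the fricative [s]. /endiatoiteuxtuig/ → endiasoiseuxtuig.
Rule 3 (final devoicing): /g/ is a voiced obstruent in word-final position, so it devoices to [k]. /endiasoiseuxtuig/ → endiasoiseuxtuik.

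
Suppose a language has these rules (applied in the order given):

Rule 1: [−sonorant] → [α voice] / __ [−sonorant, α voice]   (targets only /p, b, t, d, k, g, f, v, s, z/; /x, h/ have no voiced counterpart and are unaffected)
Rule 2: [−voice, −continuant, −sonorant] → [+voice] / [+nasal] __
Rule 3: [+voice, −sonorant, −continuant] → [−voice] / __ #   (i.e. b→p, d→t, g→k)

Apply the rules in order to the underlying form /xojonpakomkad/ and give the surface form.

xojonbakomgat

Rule 1 (regressive voicing assimilation): no segment meets the environment; /xojonpakomkad/ is unchanged.
Rule 2 (post-nasal voicing): /p/ is a voiceless stop immediately after the nasal /n/, so it voices to [b]. /k/ is a voiceless stop immediately after the nasal /m/, so it voices to [g]. /xojonpakomkad/ → xojonbakomgad.
Rule 3 (final devoicing): /d/ is a voiced stop in word-final position, so it devoices to [t]. /xojonbakomgad/ → xojonbakomgat.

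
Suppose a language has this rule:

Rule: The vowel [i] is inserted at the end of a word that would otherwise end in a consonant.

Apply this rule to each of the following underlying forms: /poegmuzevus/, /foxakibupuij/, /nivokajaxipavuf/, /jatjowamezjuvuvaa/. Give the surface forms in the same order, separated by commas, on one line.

poegmuzevusi, foxakibupuiji, nivokajaxipavufi, jatjowamezjuvuvaa

/poegmuzevus/: the form ends in the consonant /s/, so [i] is inserted word-finally. → [poegmuzevusi].
/foxakibupuij/: the form ends in the consonant /j/, so [i] is inserted word-finally. → [foxakibupuiji].
/nivokajaxipavuf/: the form ends in the consonant /f/, so [i] is inserted word-finally. → [nivokajaxipavufi].
/jatjowamezjuvuvaa/: the rule's environment is not met; surfaces unchanged as [jatjowamezjuvuvaa].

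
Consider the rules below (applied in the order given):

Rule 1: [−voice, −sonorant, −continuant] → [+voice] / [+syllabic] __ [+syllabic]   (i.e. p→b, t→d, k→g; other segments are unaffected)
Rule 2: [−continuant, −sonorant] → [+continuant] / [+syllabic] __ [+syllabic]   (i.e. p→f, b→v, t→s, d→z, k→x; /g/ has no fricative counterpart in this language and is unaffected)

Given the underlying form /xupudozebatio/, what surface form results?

xuvuzozevazio

Rule 1 (intervocalic voicing): /p/ is a voiceless stop between vowels /u/ and /u/, so it voices to [b]. /t/ is a voiceless stop between vowels /a/ and /i/, so it voices to [d]. /xupudozebatio/ → xubudozebadio.
Rule 2 (intervocalic spirantization): /b/ is a stop between vowels /u/ and /u/, so it spirantizes to the fricative [v]. /d/ is a stop between vowels /u/ and /o/, so it spirantizes to the fricative [z]. /b/ is a stop between vowels /e/ and /a/, so it spirantizes to the fricative [v]. /d/ is a stop between vowels /a/ and /i/, so it spirantizes to the fricative [z]. /xubudozebadio/ → xuvuzozevazio.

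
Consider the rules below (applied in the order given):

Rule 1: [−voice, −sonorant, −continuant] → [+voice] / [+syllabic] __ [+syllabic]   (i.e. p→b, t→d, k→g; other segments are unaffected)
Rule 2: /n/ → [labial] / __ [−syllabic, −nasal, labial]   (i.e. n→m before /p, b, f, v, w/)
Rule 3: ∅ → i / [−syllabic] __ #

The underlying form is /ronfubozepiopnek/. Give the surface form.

romfubozebiopneki

Rule 1 (intervocalic voicing): /p/ is a voiceless stop between vowels /e/ and /i/, so it voices to [b]. /ronfubozepiopnek/ → ronfubozebiopnek.
Rule 2 (nasal place assimilation): /n/ precedes the labial consonant /f/, so it assimilates in place to [m]. /ronfubozebiopnek/ → romfubozebiopnek.
Rule 3 (final i-epenthesis): the form ends in the consonant /k/, so [i] is inserted word-finally. /romfubozebiopnek/ → romfubozebiopneki.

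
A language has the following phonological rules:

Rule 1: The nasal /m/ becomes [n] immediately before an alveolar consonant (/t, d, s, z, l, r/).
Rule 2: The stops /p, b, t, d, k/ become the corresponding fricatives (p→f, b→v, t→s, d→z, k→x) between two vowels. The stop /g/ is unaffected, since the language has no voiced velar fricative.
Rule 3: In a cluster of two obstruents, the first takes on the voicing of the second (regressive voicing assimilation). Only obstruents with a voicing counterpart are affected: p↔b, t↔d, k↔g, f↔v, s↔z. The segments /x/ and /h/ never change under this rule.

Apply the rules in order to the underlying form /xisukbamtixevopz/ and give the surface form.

Rule 1 (nasal place assimilation): /m/ precedes the alveolar consonant /t/, so it assimilates in place to [n]. /xisukbamtixevopz/ → xisukbantixevopz.
Rule 2 (intervocalic spirantization): no segment meets the environment; /xisukbantixevopz/ is unchanged.
Rule 3 (regressive voicing assimilation): /k/ precedes the voiced obstruent /b/, so it voices to [g] by assimilation. /p/ precedes the voiced obstruent /z/, so it voices to [b] by assimilation. /xisukbantixevopz/ → xisugbantixevobz.

xisugbantixevobz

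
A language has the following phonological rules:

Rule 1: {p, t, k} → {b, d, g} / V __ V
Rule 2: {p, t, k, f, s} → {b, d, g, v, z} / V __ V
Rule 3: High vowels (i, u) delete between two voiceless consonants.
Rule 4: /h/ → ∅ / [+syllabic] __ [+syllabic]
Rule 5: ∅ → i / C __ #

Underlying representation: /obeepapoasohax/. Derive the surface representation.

Rule 1 (intervocalic voicing): /p/ is a voiceless stop between vowels /e/ and /a/, so it voices to [b]. /p/ is a voiceless stop between vowels /a/ and /o/, so it voices to [b]. /obeepapoasohax/ → obeebaboasohax.
Rule 2 (intervocalic voicing): /s/ is a voiceless obstruent between vowels /a/ and /o/, so it voices to [z]. /obeebaboasohax/ → obeebaboazohax.
Rule 3 (high vowel syncope): no segment meets the environment; /obeebaboazohax/ is unchanged.
Rule 4 (intervocalic h-deletion): /h/ occurs between vowels /o/ and /a/, so it deletes. /obeebaboazohax/ → obeebaboazoax.
Rule 5 (final i-epenthesis): the form ends in the consonant /x/, so [i] is inserted word-finally. /obeebaboazoax/ → obeebaboazoaxi.

obeebaboazoaxi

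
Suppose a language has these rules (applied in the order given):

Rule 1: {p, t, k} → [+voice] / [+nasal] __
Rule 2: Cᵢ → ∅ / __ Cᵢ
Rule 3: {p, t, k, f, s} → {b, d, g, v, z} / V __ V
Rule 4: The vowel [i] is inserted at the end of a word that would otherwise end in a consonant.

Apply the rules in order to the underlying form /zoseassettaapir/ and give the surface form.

zozeazedaabiri

Rule 1 (post-nasal voicing): no segment meets the environment; /zoseassettaapir/ is unchanged.
Rule 2 (degemination): /ss/ is a geminate; the first /s/ deletes. /tt/ is a geminate; the first /t/ deletes. /zoseassettaapir/ → zoseasetaapir.
Rule 3 (intervocalic voicing): /s/ is a voiceless obstruent between vowels /o/ and /e/, so it voices to [z]. /s/ is a voiceless obstruent between vowels /a/ and /e/, so it voices to [z]. /t/ is a voiceless obstruent between vowels /e/ and /a/, so it voices to [d]. /p/ is a voiceless obstruent between vowels /a/ and /i/, so it voices to [b]. /zoseasetaapir/ → zozeazedaabir.
Rule 4 (final i-epenthesis): the form ends in the consonant /r/, so [i] is inserted word-finally. /zozeazedaabir/ → zozeazedaabiri.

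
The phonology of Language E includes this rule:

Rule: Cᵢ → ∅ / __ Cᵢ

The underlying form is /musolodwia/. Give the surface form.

No segment of /musolodwia/ meets the structural description of the rule, so the form surfaces unchanged.

musolodwia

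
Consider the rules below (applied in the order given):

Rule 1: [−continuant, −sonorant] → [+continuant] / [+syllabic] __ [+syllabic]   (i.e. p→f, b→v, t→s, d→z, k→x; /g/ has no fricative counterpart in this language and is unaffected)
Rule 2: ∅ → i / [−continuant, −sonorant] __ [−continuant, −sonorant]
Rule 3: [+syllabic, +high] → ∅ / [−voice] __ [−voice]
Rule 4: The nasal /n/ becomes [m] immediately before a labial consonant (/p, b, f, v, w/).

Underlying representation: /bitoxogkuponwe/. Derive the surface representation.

bisoxogikfomwe

Rule 1 (intervocalic spirantization): /t/ is a stop between vowels /i/ and /o/, so it spirantizes to the fricative [s]. /p/ is a stop between vowels /u/ and /o/, so it spirantizes to the fricative [f]. /bitoxogkuponwe/ → bisoxogkufonwe.
Rule 2 (stop-cluster i-epenthesis): /g/ and /k/ form a stop–stop cluster, so [i] is inserted between them. /bisoxogkufonwe/ → bisoxogikufonwe.
Rule 3 (high vowel syncope): /u/ is a high vowel flanked by voiceless consonants /k/ and /f/, so it deletes. /bisoxogikufonwe/ → bisoxogikfonwe.
Rule 4 (nasal place assimilation): /n/ precedes the labial consonant /w/, so it assimilates in place to [m]. /bisoxogikfonwe/ → bisoxogikfomwe.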